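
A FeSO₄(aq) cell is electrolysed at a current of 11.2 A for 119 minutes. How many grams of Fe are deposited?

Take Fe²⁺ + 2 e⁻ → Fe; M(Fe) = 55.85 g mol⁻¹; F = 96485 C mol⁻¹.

23.1 g

Q = I·t = 11.20 A × 7140.0 s = 79970 C.
n(e⁻) = Q/F = 79970 / 96485 = 0.8288 mol.
Fe²⁺ + 2 e⁻ → Fe, so n(Fe) = n(e⁻)/2 = 0.4144 mol.
m = n·M = 0.4144 × 55.85 = 23.1 g.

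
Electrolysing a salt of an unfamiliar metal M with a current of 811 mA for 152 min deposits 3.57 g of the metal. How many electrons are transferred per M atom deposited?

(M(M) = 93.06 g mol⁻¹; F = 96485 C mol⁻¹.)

2

Q = I·t = 0.8110 A × 9120.0 s = 7396 C, so n(e⁻) = 7396/96485 = 0.07666 mol.
n(M) deposited = 3.57 / 93.06 = 0.03836 mol.
Electrons per atom = n(e⁻)/n(M) = 0.07666 / 0.03836 = 2.00 ≈ 2, so the ion is M²⁺.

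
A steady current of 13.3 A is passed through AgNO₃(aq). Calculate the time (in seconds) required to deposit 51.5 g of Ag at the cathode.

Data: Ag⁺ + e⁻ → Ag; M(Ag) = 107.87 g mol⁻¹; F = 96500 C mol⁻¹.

3460 s

n(Ag) = m/M = 51.5 / 107.87 = 0.4774 mol.
Each Ag atom requires 1 electron, so n(e⁻) = 1 × 0.4774 = 0.4774 mol.
Q = n(e⁻)·F = 0.4774 × 96500 = 46070 C.
t = Q/I = 46070 / 13.30 A = 3464 s.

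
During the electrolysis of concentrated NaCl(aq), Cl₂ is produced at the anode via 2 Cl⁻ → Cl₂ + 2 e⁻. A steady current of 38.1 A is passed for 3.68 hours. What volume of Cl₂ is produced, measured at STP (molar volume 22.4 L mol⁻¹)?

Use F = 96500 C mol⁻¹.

58.6 L

Q = I·t = 38.10 A × 13248 s = 504700 C.
n(e⁻) = Q/F = 504700 / 96500 = 5.231 mol.
2 electrons are transferred per Cl₂ molecule, so n(Cl₂) = 5.231 / 2 = 2.615 mol.
V = n × V_m = 2.615 × 22.4 = 58.6 L.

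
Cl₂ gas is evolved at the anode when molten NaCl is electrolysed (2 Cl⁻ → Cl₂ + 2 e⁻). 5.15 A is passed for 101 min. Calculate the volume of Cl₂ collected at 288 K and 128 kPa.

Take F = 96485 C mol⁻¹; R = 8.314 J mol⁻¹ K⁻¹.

3.03 L

Q = I·t = 5.150 A × 6060.0 s = 31210 C.
n(e⁻) = Q/F = 31210 / 96485 = 0.3235 mol.
2 electrons are transferred per Cl₂ molecule, so n(Cl₂) = 0.3235 / 2 = 0.1617 mol.
V = nRT/P = (0.1617 × 8.314 × 288) / (128 × 10³ Pa) = 0.00303 m³ = 3.03 L.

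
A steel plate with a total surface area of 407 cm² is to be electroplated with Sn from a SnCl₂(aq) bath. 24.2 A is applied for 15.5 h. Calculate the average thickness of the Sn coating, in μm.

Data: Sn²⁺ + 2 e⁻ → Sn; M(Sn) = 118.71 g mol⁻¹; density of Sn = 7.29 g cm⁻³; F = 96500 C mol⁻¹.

2800 μm

Q = I·t = 24.20 × 55800 = 1350000 C; n(e⁻) = 13.99 mol.
n(Sn) = n(e⁻)/2 = 6.997 mol, so m = 6.997 × 118.71 = 830.6 g.
Volume = m/ρ = 830.6 / 7.29 = 113.9 cm³.
Thickness = V/A = 113.9 / 407 = 0.280 cm = 2800 μm.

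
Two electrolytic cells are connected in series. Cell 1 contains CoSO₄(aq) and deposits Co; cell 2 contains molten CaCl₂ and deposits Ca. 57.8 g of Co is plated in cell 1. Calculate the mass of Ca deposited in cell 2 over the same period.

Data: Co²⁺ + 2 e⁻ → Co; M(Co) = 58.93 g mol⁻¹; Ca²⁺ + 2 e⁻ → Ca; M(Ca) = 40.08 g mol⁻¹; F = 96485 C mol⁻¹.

39.3 g

n(Co) = 57.8 / 58.93 = 0.9808 mol.
Since Co²⁺ + 2 e⁻ → Co, n(e⁻) passed = 2 × 0.9808 = 1.962 mol.
Cells in series carry the same charge, so the same 1.962 mol of electrons passes through cell 2.
Ca²⁺ + 2 e⁻ → Ca, so n(Ca) = 1.962 / 2 = 0.9808 mol.
m(Ca) = 0.9808 × 40.08 = 39.3 g.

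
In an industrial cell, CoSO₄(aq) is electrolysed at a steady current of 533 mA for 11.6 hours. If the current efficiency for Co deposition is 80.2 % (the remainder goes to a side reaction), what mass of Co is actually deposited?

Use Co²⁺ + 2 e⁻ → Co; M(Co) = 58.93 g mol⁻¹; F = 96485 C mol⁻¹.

Q = I·t = 0.5330 × 41760 = 22260 C.
n(e⁻) = 22260/96485 = 0.2307 mol; theoretically n(Co) = 0.2307/2 = 0.1153 mol, m_theo = 6.797 g.
At 80.2 % efficiency, m_actual = 0.802 × 6.797 = 5.45 g.

5.45 g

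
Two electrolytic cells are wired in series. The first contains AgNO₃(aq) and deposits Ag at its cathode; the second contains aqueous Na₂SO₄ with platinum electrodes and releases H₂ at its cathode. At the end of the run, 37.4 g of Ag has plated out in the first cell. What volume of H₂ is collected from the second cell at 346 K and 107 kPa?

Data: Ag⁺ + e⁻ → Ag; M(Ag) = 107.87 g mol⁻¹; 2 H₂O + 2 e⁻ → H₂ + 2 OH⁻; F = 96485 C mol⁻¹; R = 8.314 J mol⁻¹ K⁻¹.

4.66 L

n(Ag) = 37.4 / 107.87 = 0.3467 mol, so n(e⁻) = 1 × 0.3467 = 0.3467 mol.
The cells are in series, so the same 0.3467 mol of electrons passes through the second cell.
2 H₂O + 2 e⁻ → H₂ + 2 OH⁻ — 2 mol e⁻ per mol H₂, so n(H₂) = 0.3467/2 = 0.1734 mol.
V = nRT/P = (0.1734 × 8.314 × 346) / (107 × 10³) = 0.00466 m³ = 4.66 L.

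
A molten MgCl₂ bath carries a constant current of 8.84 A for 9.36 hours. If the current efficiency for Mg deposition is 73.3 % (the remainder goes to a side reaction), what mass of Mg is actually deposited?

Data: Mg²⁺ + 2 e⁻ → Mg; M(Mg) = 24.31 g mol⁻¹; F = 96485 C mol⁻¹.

Q = I·t = 8.840 × 33696 = 297900 C.
n(e⁻) = 297900/96485 = 3.087 mol; theoretically n(Mg) = 3.087/2 = 1.544 mol, m_theo = 37.53 g.
At 73.3 % efficiency, m_actual = 0.733 × 37.53 = 27.5 g.

27.5 g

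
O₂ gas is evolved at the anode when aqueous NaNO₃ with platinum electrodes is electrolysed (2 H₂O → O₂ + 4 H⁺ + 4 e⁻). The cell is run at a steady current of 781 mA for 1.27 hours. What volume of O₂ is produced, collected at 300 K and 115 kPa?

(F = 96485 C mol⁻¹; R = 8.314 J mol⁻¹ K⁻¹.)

Q = I·t = 0.7810 A × 4572.0 s = 3571 C.
n(e⁻) = Q/F = 3571 / 96485 = 0.03701 mol.
4 electrons are transferred per O₂ molecule, so n(O₂) = 0.03701 / 4 = 0.009252 mol.
V = nRT/P = (0.009252 × 8.314 × 300) / (115 × 10³ Pa) = 2.01 × 10⁻⁴ m³ = 0.201 L.

0.201 L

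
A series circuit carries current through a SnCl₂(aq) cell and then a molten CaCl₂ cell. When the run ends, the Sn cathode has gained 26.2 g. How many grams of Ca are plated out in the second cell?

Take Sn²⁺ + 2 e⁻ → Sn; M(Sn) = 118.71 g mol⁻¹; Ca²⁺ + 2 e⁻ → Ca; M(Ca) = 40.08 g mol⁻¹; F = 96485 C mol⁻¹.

n(Sn) = 26.2 / 118.71 = 0.2207 mol.
Since Sn²⁺ + 2 e⁻ → Sn, n(e⁻) passed = 2 × 0.2207 = 0.4414 mol.
Cells in series carry the same charge, so the same 0.4414 mol of electrons passes through cell 2.
Ca²⁺ + 2 e⁻ → Ca, so n(Ca) = 0.4414 / 2 = 0.2207 mol.
m(Ca) = 0.2207 × 40.08 = 8.85 g.

8.85 g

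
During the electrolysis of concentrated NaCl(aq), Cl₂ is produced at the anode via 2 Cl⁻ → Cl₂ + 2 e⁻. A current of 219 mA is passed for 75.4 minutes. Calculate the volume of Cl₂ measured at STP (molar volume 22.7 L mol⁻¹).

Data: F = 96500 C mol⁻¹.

0.117 L

Q = I·t = 0.2190 A × 4524.0 s = 990.8 C.
n(e⁻) = Q/F = 990.8 / 96500 = 0.01027 mol.
2 electrons are transferred per Cl₂ molecule, so n(Cl₂) = 0.01027 / 2 = 0.005133 mol.
V = n × V_m = 0.005133 × 22.7 = 0.117 L.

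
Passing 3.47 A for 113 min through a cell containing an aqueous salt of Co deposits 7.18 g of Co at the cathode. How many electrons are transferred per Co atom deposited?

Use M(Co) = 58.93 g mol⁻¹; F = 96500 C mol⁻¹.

2

Q = I·t = 3.470 A × 6780.0 s = 23530 C, so n(e⁻) = 23530/96500 = 0.2438 mol.
n(Co) deposited = 7.18 / 58.93 = 0.1218 mol.
Electrons per atom = n(e⁻)/n(Co) = 0.2438 / 0.1218 = 2.00 ≈ 2, so the ion is Co²⁺.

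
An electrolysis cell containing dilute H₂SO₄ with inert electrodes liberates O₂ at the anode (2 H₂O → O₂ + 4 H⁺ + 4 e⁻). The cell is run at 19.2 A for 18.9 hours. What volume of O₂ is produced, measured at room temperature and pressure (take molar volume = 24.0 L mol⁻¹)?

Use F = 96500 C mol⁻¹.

Q = I·t = 19.20 A × 68040 s = 1306000 C.
n(e⁻) = Q/F = 1306000 / 96500 = 13.54 mol.
4 electrons are transferred per O₂ molecule, so n(O₂) = 13.54 / 4 = 3.384 mol.
V = n × V_m = 3.384 × 24.0 = 81.2 L.

81.2 L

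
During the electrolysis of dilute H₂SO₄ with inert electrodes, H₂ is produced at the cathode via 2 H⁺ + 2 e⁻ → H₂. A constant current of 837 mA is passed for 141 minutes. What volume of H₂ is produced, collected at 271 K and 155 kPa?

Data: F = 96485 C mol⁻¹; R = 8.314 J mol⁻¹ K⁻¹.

Q = I·t = 0.8370 A × 8460.0 s = 7081 C.
n(e⁻) = Q/F = 7081 / 96485 = 0.07339 mol.
2 electrons are transferred per H₂ molecule, so n(H₂) = 0.07339 / 2 = 0.03669 mol.
V = nRT/P = (0.03669 × 8.314 × 271) / (155 × 10³ Pa) = 5.33 × 10⁻⁴ m³ = 0.533 L.

0.533 L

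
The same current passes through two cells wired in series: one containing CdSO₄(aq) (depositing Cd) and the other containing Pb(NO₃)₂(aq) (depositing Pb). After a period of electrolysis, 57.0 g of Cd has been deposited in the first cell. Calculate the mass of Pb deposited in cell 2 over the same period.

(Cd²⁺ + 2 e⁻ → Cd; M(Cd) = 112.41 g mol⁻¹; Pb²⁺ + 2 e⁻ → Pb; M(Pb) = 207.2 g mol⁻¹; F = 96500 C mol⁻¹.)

105 g

n(Cd) = 57.0 / 112.41 = 0.5071 mol.
Since Cd²⁺ + 2 e⁻ → Cd, n(e⁻) passed = 2 × 0.5071 = 1.014 mol.
Cells in series carry the same charge, so the same 1.014 mol of electrons passes through cell 2.
Pb²⁺ + 2 e⁻ → Pb, so n(Pb) = 1.014 / 2 = 0.5071 mol.
m(Pb) = 0.5071 × 207.2 = 105 g.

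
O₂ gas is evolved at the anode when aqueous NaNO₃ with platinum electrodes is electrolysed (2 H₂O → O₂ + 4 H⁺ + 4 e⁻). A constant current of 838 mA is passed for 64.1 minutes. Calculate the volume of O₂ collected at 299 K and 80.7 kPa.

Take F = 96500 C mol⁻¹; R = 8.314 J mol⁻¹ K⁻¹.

Q = I·t = 0.8380 A × 3846.0 s = 3223 C.
n(e⁻) = Q/F = 3223 / 96500 = 0.03340 mol.
4 electrons are transferred per O₂ molecule, so n(O₂) = 0.03340 / 4 = 0.008350 mol.
V = nRT/P = (0.008350 × 8.314 × 299) / (80.7 × 10³ Pa) = 2.57 × 10⁻⁴ m³ = 0.257 L.

0.257 L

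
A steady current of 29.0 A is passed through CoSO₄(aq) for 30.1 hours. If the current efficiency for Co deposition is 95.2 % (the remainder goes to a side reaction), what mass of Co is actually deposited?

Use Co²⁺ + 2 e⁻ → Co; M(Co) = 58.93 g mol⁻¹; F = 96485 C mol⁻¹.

Q = I·t = 29.00 × 108360 = 3142000 C.
n(e⁻) = 3142000/96485 = 32.57 mol; theoretically n(Co) = 32.57/2 = 16.28 mol, m_theo = 959.7 g.
At 95.2 % efficiency, m_actual = 0.952 × 959.7 = 914 g.

914 g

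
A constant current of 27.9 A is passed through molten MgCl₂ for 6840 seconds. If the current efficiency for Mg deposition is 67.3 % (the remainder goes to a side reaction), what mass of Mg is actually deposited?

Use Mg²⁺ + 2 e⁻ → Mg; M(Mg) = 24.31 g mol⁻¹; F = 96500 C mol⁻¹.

Q = I·t = 27.90 × 6840.0 = 190800 C.
n(e⁻) = 190800/96500 = 1.978 mol; theoretically n(Mg) = 1.978/2 = 0.9888 mol, m_theo = 24.04 g.
At 67.3 % efficiency, m_actual = 0.673 × 24.04 = 16.2 g.

16.2 g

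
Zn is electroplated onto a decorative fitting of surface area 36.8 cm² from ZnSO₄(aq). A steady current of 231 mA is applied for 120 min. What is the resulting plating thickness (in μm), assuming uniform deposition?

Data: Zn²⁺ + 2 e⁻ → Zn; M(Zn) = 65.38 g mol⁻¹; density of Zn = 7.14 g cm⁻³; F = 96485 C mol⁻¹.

Q = I·t = 0.2310 × 7200.0 = 1663 C; n(e⁻) = 0.01724 mol.
n(Zn) = n(e⁻)/2 = 0.008619 mol, so m = 0.008619 × 65.38 = 0.5635 g.
Volume = m/ρ = 0.5635 / 7.14 = 0.07892 cm³.
Thickness = V/A = 0.07892 / 36.8 = 0.00214 cm = 21.4 μm.

21.4 μm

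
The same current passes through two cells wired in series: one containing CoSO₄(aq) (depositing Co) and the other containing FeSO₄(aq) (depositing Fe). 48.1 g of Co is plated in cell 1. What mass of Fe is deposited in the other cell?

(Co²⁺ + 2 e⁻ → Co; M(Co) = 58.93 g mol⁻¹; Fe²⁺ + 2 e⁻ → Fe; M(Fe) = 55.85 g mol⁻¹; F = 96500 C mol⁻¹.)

45.6 g

n(Co) = 48.1 / 58.93 = 0.8162 mol.
Since Co²⁺ + 2 e⁻ → Co, n(e⁻) passed = 2 × 0.8162 = 1.632 mol.
Cells in series carry the same charge, so the same 1.632 mol of electrons passes through cell 2.
Fe²⁺ + 2 e⁻ → Fe, so n(Fe) = 1.632 / 2 = 0.8162 mol.
m(Fe) = 0.8162 × 55.85 = 45.6 g.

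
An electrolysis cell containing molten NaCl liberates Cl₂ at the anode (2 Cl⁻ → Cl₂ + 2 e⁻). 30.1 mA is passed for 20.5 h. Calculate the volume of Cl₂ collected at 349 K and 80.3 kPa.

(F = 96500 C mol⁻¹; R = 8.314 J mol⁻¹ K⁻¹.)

Q = I·t = 0.03010 A × 73800 s = 2221 C.
n(e⁻) = Q/F = 2221 / 96500 = 0.02302 mol.
2 electrons are transferred per Cl₂ molecule, so n(Cl₂) = 0.02302 / 2 = 0.01151 mol.
V = nRT/P = (0.01151 × 8.314 × 349) / (80.3 × 10³ Pa) = 4.16 × 10⁻⁴ m³ = 0.416 L.

0.416 L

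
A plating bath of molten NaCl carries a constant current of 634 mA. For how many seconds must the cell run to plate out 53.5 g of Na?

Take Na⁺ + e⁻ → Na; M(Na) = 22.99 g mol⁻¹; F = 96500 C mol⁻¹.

n(Na) = m/M = 53.5 / 22.99 = 2.327 mol.
Each Na atom requires 1 electron, so n(e⁻) = 1 × 2.327 = 2.327 mol.
Q = n(e⁻)·F = 2.327 × 96500 = 224600 C.
t = Q/I = 224600 / 0.6340 A = 354200 s.

3.54 × 10⁵ s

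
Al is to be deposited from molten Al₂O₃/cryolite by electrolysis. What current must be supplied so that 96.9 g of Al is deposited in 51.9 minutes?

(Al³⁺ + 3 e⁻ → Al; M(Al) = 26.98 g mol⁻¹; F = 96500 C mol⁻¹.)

n(Al) = 96.9 / 26.98 = 3.592 mol.
n(e⁻) = 3 × 3.592 = 10.77 mol.
Q = n(e⁻)·F = 10.77 × 96500 = 1040000 C.
I = Q/t = 1040000 / 3114.0 s = 334 A.

334 A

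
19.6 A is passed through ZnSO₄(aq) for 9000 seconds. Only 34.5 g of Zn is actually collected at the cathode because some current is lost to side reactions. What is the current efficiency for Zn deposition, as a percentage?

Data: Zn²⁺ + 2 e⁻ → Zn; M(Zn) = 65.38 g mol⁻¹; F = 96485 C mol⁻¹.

Q = I·t = 19.60 × 9000.0 = 176400 C; n(e⁻) = 176400/96485 = 1.828 mol.
Theoretical n(Zn) = n(e⁻)/2 = 0.9141 mol, i.e. m_theo = 0.9141 × 65.38 = 59.77 g.
Efficiency = m_actual / m_theo = 34.5 / 59.77 = 57.7 %.

57.7 %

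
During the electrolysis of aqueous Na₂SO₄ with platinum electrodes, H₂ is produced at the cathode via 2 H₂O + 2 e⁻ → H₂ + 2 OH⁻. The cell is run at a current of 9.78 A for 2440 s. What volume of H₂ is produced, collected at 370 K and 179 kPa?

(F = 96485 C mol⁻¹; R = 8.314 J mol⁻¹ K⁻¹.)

Q = I·t = 9.780 A × 2440.0 s = 23860 C.
n(e⁻) = Q/F = 23860 / 96485 = 0.2473 mol.
2 electrons are transferred per H₂ molecule, so n(H₂) = 0.2473 / 2 = 0.1237 mol.
V = nRT/P = (0.1237 × 8.314 × 370) / (179 × 10³ Pa) = 0.00213 m³ = 2.13 L.

2.13 L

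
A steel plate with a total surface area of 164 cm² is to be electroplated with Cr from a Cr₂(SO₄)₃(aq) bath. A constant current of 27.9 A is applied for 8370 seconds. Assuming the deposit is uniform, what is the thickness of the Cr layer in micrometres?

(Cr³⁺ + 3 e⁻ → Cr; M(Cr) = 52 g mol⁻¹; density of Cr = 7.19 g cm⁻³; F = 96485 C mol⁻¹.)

Q = I·t = 27.90 × 8370.0 = 233500 C; n(e⁻) = 2.420 mol.
n(Cr) = n(e⁻)/3 = 0.8068 mol, so m = 0.8068 × 52 = 41.95 g.
Volume = m/ρ = 41.95 / 7.19 = 5.835 cm³.
Thickness = V/A = 5.835 / 164 = 0.0356 cm = 356 μm.

356 μm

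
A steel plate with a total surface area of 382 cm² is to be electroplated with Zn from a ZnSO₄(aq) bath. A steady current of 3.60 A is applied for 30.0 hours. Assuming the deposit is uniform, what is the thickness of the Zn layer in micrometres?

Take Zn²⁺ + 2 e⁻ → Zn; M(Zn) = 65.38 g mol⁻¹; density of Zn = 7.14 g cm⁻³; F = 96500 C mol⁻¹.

Q = I·t = 3.600 × 108000 = 388800 C; n(e⁻) = 4.029 mol.
n(Zn) = n(e⁻)/2 = 2.015 mol, so m = 2.015 × 65.38 = 131.7 g.
Volume = m/ρ = 131.7 / 7.14 = 18.45 cm³.
Thickness = V/A = 18.45 / 382 = 0.0483 cm = 483 μm.

483 μm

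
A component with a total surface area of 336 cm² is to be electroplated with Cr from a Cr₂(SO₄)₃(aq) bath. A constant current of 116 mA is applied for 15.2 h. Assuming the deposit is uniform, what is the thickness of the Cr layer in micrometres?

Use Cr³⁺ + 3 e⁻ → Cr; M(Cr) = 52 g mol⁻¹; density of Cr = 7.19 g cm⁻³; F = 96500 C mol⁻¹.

Q = I·t = 0.1160 × 54720 = 6348 C; n(e⁻) = 0.06578 mol.
n(Cr) = n(e⁻)/3 = 0.02193 mol, so m = 0.02193 × 52 = 1.140 g.
Volume = m/ρ = 1.140 / 7.19 = 0.1586 cm³.
Thickness = V/A = 0.1586 / 336 = 4.72 × 10⁻⁴ cm = 4.72 μm.

4.72 μm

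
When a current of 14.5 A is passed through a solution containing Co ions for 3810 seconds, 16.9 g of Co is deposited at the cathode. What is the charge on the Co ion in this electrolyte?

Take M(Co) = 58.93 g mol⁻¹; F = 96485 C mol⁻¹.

Q = I·t = 14.50 A × 3810.0 s = 55240 C, so n(e⁻) = 55240/96485 = 0.5726 mol.
n(Co) deposited = 16.9 / 58.93 = 0.2868 mol.
Electrons per atom = n(e⁻)/n(Co) = 0.5726 / 0.2868 = 2.00 ≈ 2, so the ion is Co²⁺.

+2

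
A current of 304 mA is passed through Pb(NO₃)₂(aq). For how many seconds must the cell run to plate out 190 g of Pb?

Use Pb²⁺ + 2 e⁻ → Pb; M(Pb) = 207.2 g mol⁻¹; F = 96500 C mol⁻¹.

5.82 × 10⁵ s

n(Pb) = m/M = 190 / 207.2 = 0.9170 mol.
Each Pb atom requires 2 electrons, so n(e⁻) = 2 × 0.9170 = 1.834 mol.
Q = n(e⁻)·F = 1.834 × 96500 = 177000 C.
t = Q/I = 177000 / 0.3040 A = 582200 s.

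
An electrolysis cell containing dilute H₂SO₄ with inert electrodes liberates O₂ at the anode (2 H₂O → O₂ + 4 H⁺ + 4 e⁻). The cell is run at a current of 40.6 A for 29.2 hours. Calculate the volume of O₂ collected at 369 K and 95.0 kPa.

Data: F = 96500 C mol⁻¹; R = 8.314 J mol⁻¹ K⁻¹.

Q = I·t = 40.60 A × 105120 s = 4268000 C.
n(e⁻) = Q/F = 4268000 / 96500 = 44.23 mol.
4 electrons are transferred per O₂ molecule, so n(O₂) = 44.23 / 4 = 11.06 mol.
V = nRT/P = (11.06 × 8.314 × 369) / (95.0 × 10³ Pa) = 0.357 m³ = 357 L.

357 L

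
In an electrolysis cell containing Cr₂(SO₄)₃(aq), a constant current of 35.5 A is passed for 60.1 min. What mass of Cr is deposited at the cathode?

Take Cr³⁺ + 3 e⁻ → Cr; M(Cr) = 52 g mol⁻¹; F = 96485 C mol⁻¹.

Q = I·t = 35.50 A × 3606.0 s = 128000 C.
n(e⁻) = Q/F = 128000 / 96485 = 1.327 mol.
Cr³⁺ + 3 e⁻ → Cr, so n(Cr) = n(e⁻)/3 = 0.4423 mol.
m = n·M = 0.4423 × 52 = 23.0 g.

23.0 g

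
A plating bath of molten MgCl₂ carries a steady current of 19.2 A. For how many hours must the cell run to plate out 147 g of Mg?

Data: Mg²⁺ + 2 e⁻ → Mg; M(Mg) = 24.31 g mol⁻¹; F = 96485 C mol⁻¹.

16.9 h

n(Mg) = m/M = 147 / 24.31 = 6.047 mol.
Each Mg atom requires 2 electrons, so n(e⁻) = 2 × 6.047 = 12.09 mol.
Q = n(e⁻)·F = 12.09 × 96485 = 1167000 C.
t = Q/I = 1167000 / 19.20 A = 60770 s = 16.9 h.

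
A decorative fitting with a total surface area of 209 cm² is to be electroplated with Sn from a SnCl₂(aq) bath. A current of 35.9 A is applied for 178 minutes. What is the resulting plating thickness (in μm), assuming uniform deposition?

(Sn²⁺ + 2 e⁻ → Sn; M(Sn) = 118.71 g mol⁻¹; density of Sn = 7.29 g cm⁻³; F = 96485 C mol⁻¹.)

1550 μm

Q = I·t = 35.90 × 10680 = 383400 C; n(e⁻) = 3.974 mol.
n(Sn) = n(e⁻)/2 = 1.987 mol, so m = 1.987 × 118.71 = 235.9 g.
Volume = m/ρ = 235.9 / 7.29 = 32.35 cm³.
Thickness = V/A = 32.35 / 209 = 0.155 cm = 1550 μm.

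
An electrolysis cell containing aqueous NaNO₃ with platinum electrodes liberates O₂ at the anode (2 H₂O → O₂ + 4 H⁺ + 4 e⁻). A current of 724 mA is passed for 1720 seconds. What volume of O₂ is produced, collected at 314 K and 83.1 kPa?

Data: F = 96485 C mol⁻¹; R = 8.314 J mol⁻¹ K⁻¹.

Q = I·t = 0.7240 A × 1720.0 s = 1245 C.
n(e⁻) = Q/F = 1245 / 96485 = 0.01291 mol.
4 electrons are transferred per O₂ molecule, so n(O₂) = 0.01291 / 4 = 0.003227 mol.
V = nRT/P = (0.003227 × 8.314 × 314) / (83.1 × 10³ Pa) = 1.01 × 10⁻⁴ m³ = 0.101 L.

0.101 L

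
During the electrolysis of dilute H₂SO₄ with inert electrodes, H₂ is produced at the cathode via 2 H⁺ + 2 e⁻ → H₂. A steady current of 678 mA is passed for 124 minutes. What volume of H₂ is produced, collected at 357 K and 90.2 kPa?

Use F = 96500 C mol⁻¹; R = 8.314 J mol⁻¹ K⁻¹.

0.860 L

Q = I·t = 0.6780 A × 7440.0 s = 5044 C.
n(e⁻) = Q/F = 5044 / 96500 = 0.05227 mol.
2 electrons are transferred per H₂ molecule, so n(H₂) = 0.05227 / 2 = 0.02614 mol.
V = nRT/P = (0.02614 × 8.314 × 357) / (90.2 × 10³ Pa) = 8.60 × 10⁻⁴ m³ = 0.860 L.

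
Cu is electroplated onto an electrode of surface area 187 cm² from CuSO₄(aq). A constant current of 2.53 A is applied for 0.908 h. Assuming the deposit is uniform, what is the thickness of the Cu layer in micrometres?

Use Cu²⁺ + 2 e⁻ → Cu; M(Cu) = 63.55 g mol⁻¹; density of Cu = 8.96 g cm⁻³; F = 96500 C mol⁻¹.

Q = I·t = 2.530 × 3268.8 = 8270 C; n(e⁻) = 0.08570 mol.
n(Cu) = n(e⁻)/2 = 0.04285 mol, so m = 0.04285 × 63.55 = 2.723 g.
Volume = m/ρ = 2.723 / 8.96 = 0.3039 cm³.
Thickness = V/A = 0.3039 / 187 = 0.00163 cm = 16.3 μm.

16.3 μm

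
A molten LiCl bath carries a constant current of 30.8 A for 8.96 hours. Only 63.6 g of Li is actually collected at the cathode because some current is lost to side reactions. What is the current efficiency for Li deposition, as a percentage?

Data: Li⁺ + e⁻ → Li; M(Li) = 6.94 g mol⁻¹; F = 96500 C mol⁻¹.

Q = I·t = 30.80 × 32256 = 993500 C; n(e⁻) = 993500/96500 = 10.30 mol.
Theoretical n(Li) = n(e⁻)/1 = 10.30 mol, i.e. m_theo = 10.30 × 6.94 = 71.45 g.
Efficiency = m_actual / m_theo = 63.6 / 71.45 = 89.0 %.

89.0 %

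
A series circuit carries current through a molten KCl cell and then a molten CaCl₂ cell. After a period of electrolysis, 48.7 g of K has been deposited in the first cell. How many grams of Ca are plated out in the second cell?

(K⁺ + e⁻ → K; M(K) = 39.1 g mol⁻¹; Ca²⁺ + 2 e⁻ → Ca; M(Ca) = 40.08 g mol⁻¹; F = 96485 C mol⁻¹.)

n(K) = 48.7 / 39.1 = 1.246 mol.
Since K⁺ + e⁻ → K, n(e⁻) passed = 1 × 1.246 = 1.246 mol.
Cells in series carry the same charge, so the same 1.246 mol of electrons passes through cell 2.
Ca²⁺ + 2 e⁻ → Ca, so n(Ca) = 1.246 / 2 = 0.6228 mol.
m(Ca) = 0.6228 × 40.08 = 25.0 g.

25.0 g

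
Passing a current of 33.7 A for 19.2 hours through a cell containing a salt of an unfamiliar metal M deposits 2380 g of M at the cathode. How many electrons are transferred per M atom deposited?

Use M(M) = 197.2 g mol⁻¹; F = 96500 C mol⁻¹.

2

Q = I·t = 33.70 A × 69120 s = 2329000 C, so n(e⁻) = 2329000/96500 = 24.14 mol.
n(M) deposited = 2380 / 197.2 = 12.07 mol.
Electrons per atom = n(e⁻)/n(M) = 24.14 / 12.07 = 2.00 ≈ 2, so the ion is M²⁺.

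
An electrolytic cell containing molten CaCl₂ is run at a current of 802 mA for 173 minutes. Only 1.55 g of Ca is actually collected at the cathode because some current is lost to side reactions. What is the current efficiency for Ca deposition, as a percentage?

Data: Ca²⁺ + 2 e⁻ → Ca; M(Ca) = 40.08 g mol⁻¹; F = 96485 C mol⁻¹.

Q = I·t = 0.8020 × 10380 = 8325 C; n(e⁻) = 8325/96485 = 0.08628 mol.
Theoretical n(Ca) = n(e⁻)/2 = 0.04314 mol, i.e. m_theo = 0.04314 × 40.08 = 1.729 g.
Efficiency = m_actual / m_theo = 1.55 / 1.729 = 89.6 %.

89.6 %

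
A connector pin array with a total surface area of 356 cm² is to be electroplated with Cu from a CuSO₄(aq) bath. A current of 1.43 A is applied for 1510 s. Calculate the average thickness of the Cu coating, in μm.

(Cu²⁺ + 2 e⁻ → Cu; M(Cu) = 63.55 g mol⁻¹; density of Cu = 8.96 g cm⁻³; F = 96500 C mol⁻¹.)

2.23 μm

Q = I·t = 1.430 × 1510.0 = 2159 C; n(e⁻) = 0.02238 mol.
n(Cu) = n(e⁻)/2 = 0.01119 mol, so m = 0.01119 × 63.55 = 0.7110 g.
Volume = m/ρ = 0.7110 / 8.96 = 0.07935 cm³.
Thickness = V/A = 0.07935 / 356 = 2.23 × 10⁻⁴ cm = 2.23 μm.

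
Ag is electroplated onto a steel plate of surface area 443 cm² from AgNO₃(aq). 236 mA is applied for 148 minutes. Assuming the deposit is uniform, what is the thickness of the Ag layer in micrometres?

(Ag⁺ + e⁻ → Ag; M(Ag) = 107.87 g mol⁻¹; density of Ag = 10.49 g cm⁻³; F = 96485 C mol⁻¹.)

Q = I·t = 0.2360 × 8880.0 = 2096 C; n(e⁻) = 0.02172 mol.
n(Ag) = n(e⁻)/1 = 0.02172 mol, so m = 0.02172 × 107.87 = 2.343 g.
Volume = m/ρ = 2.343 / 10.49 = 0.2234 cm³.
Thickness = V/A = 0.2234 / 443 = 5.04 × 10⁻⁴ cm = 5.04 μm.

5.04 μm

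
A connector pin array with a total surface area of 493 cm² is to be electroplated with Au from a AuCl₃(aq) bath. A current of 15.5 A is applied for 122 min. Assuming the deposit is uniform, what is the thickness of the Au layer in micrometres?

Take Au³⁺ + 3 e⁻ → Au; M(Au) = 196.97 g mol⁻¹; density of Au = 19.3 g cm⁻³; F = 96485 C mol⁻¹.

81.1 μm

Q = I·t = 15.50 × 7320.0 = 113500 C; n(e⁻) = 1.176 mol.
n(Au) = n(e⁻)/3 = 0.3920 mol, so m = 0.3920 × 196.97 = 77.21 g.
Volume = m/ρ = 77.21 / 19.3 = 4.000 cm³.
Thickness = V/A = 4.000 / 493 = 0.00811 cm = 81.1 μm.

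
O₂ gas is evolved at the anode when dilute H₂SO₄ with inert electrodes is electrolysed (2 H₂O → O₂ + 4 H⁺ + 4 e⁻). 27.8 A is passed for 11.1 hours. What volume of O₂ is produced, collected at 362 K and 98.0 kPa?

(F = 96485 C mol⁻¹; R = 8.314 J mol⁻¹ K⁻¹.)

88.4 L

Q = I·t = 27.80 A × 39960 s = 1111000 C.
n(e⁻) = Q/F = 1111000 / 96485 = 11.51 mol.
4 electrons are transferred per O₂ molecule, so n(O₂) = 11.51 / 4 = 2.878 mol.
V = nRT/P = (2.878 × 8.314 × 362) / (98.0 × 10³ Pa) = 0.0884 m³ = 88.4 L.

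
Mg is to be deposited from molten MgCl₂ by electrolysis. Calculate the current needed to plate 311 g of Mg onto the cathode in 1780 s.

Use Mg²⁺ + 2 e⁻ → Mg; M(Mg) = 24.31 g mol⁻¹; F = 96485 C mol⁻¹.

1390 A

n(Mg) = 311 / 24.31 = 12.79 mol.
n(e⁻) = 2 × 12.79 = 25.59 mol.
Q = n(e⁻)·F = 25.59 × 96485 = 2469000 C.
I = Q/t = 2469000 / 1780.0 s = 1390 A.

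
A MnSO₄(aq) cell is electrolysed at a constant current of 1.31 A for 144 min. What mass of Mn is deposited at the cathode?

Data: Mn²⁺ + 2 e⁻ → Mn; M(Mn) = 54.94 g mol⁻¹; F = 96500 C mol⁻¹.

Q = I·t = 1.310 A × 8640.0 s = 11320 C.
n(e⁻) = Q/F = 11320 / 96500 = 0.1173 mol.
Mn²⁺ + 2 e⁻ → Mn, so n(Mn) = n(e⁻)/2 = 0.05864 mol.
m = n·M = 0.05864 × 54.94 = 3.22 g.

3.22 g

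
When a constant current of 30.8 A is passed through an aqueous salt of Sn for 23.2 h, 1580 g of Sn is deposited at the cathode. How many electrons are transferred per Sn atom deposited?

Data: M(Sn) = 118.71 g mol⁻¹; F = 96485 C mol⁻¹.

2

Q = I·t = 30.80 A × 83520 s = 2572000 C, so n(e⁻) = 2572000/96485 = 26.66 mol.
n(Sn) deposited = 1580 / 118.71 = 13.31 mol.
Electrons per atom = n(e⁻)/n(Sn) = 26.66 / 13.31 = 2.00 ≈ 2, so the ion is Sn²⁺.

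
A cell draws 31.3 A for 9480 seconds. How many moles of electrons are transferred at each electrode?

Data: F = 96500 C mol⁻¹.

Q = I·t = 31.30 A × 9480.0 s = 296700 C.
n(e⁻) = Q/F = 296700 / 96500 = 3.07 mol.

3.07 mol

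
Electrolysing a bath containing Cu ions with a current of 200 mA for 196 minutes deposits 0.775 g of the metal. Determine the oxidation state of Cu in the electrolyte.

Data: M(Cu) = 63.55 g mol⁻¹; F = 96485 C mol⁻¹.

+2

Q = I·t = 0.2000 A × 11760 s = 2352 C, so n(e⁻) = 2352/96485 = 0.02438 mol.
n(Cu) deposited = 0.775 / 63.55 = 0.01220 mol.
Electrons per atom = n(e⁻)/n(Cu) = 0.02438 / 0.01220 = 2.00 ≈ 2, so the ion is Cu²⁺.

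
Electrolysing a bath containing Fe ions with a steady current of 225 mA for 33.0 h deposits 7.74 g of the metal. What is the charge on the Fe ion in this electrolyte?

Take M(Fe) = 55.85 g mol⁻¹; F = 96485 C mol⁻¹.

+2

Q = I·t = 0.2250 A × 118800 s = 26730 C, so n(e⁻) = 26730/96485 = 0.2770 mol.
n(Fe) deposited = 7.74 / 55.85 = 0.1386 mol.
Electrons per atom = n(e⁻)/n(Fe) = 0.2770 / 0.1386 = 2.00 ≈ 2, so the ion is Fe²⁺.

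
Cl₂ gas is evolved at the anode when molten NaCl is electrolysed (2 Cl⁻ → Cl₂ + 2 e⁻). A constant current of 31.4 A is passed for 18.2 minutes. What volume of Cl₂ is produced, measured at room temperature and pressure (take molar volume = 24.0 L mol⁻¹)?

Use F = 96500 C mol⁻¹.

Q = I·t = 31.40 A × 1092.0 s = 34290 C.
n(e⁻) = Q/F = 34290 / 96500 = 0.3553 mol.
2 electrons are transferred per Cl₂ molecule, so n(Cl₂) = 0.3553 / 2 = 0.1777 mol.
V = n × V_m = 0.1777 × 24.0 = 4.26 L.

4.26 L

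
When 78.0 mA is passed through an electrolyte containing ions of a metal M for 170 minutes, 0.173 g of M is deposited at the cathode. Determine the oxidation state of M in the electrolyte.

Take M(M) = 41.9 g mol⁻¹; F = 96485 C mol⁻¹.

+2

Q = I·t = 0.07800 A × 10200 s = 795.6 C, so n(e⁻) = 795.6/96485 = 0.008246 mol.
n(M) deposited = 0.173 / 41.9 = 0.004129 mol.
Electrons per atom = n(e⁻)/n(M) = 0.008246 / 0.004129 = 2.00 ≈ 2, so the ion is M²⁺.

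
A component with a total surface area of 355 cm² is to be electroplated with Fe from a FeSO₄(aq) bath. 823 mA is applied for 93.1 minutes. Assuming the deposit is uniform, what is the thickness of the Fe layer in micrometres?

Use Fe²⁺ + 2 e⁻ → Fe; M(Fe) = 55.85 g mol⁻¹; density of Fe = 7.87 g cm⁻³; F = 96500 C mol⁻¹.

4.76 μm

Q = I·t = 0.8230 × 5586.0 = 4597 C; n(e⁻) = 0.04764 mol.
n(Fe) = n(e⁻)/2 = 0.02382 mol, so m = 0.02382 × 55.85 = 1.330 g.
Volume = m/ρ = 1.330 / 7.87 = 0.1690 cm³.
Thickness = V/A = 0.1690 / 355 = 4.76 × 10⁻⁴ cm = 4.76 μm.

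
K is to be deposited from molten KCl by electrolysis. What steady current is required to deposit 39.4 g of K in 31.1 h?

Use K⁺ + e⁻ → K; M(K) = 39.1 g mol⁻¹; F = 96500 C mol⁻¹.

0.869 A

n(K) = 39.4 / 39.1 = 1.008 mol.
n(e⁻) = 1 × 1.008 = 1.008 mol.
Q = n(e⁻)·F = 1.008 × 96500 = 97240 C.
I = Q/t = 97240 / 111960 s = 0.869 A.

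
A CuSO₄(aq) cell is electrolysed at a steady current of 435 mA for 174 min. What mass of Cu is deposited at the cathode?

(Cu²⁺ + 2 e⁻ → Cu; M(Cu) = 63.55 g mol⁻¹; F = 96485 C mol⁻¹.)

1.50 g

Q = I·t = 0.4350 A × 10440 s = 4541 C.
n(e⁻) = Q/F = 4541 / 96485 = 0.04707 mol.
Cu²⁺ + 2 e⁻ → Cu, so n(Cu) = n(e⁻)/2 = 0.02353 mol.
m = n·M = 0.02353 × 63.55 = 1.50 g.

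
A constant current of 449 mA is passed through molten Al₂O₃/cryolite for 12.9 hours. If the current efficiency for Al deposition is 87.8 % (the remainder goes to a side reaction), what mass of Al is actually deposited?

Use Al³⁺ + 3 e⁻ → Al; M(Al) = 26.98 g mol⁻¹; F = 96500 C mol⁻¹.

1.71 g

Q = I·t = 0.4490 × 46440 = 20850 C.
n(e⁻) = 20850/96500 = 0.2161 mol; theoretically n(Al) = 0.2161/3 = 0.07203 mol, m_theo = 1.943 g.
At 87.8 % efficiency, m_actual = 0.878 × 1.943 = 1.71 g.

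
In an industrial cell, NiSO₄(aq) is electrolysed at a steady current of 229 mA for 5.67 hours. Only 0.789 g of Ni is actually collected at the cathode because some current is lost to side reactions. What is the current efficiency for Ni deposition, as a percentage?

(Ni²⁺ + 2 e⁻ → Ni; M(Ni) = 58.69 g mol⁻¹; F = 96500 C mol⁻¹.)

55.5 %

Q = I·t = 0.2290 × 20412 = 4674 C; n(e⁻) = 4674/96500 = 0.04844 mol.
Theoretical n(Ni) = n(e⁻)/2 = 0.02422 mol, i.e. m_theo = 0.02422 × 58.69 = 1.421 g.
Efficiency = m_actual / m_theo = 0.789 / 1.421 = 55.5 %.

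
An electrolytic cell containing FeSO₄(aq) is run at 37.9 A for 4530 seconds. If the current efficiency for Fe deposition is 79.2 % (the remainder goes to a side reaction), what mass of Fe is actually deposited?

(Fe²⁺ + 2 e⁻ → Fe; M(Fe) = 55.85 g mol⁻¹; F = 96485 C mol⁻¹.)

Q = I·t = 37.90 × 4530.0 = 171700 C.
n(e⁻) = 171700/96485 = 1.779 mol; theoretically n(Fe) = 1.779/2 = 0.8897 mol, m_theo = 49.69 g.
At 79.2 % efficiency, m_actual = 0.792 × 49.69 = 39.4 g.

39.4 g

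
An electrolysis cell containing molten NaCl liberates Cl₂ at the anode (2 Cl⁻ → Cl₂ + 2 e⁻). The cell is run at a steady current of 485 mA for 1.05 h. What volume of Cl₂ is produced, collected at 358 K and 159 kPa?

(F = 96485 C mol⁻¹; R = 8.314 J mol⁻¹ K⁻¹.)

Q = I·t = 0.4850 A × 3780.0 s = 1833 C.
n(e⁻) = Q/F = 1833 / 96485 = 0.01900 mol.
2 electrons are transferred per Cl₂ molecule, so n(Cl₂) = 0.01900 / 2 = 0.009500 mol.
V = nRT/P = (0.009500 × 8.314 × 358) / (159 × 10³ Pa) = 1.78 × 10⁻⁴ m³ = 0.178 L.

0.178 L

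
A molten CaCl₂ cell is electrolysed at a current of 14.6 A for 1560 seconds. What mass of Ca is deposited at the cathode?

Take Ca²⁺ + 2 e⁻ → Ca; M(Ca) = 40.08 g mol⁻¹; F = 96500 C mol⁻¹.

Q = I·t = 14.60 A × 1560.0 s = 22780 C.
n(e⁻) = Q/F = 22780 / 96500 = 0.2360 mol.
Ca²⁺ + 2 e⁻ → Ca, so n(Ca) = n(e⁻)/2 = 0.1180 mol.
m = n·M = 0.1180 × 40.08 = 4.73 g.

4.73 g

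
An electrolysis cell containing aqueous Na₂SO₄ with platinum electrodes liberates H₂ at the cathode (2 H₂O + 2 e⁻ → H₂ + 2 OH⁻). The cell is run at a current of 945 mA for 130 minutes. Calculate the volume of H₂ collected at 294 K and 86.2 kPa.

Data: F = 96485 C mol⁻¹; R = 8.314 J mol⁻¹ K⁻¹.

1.08 L

Q = I·t = 0.9450 A × 7800.0 s = 7371 C.
n(e⁻) = Q/F = 7371 / 96485 = 0.07640 mol.
2 electrons are transferred per H₂ molecule, so n(H₂) = 0.07640 / 2 = 0.03820 mol.
V = nRT/P = (0.03820 × 8.314 × 294) / (86.2 × 10³ Pa) = 0.00108 m³ = 1.08 L.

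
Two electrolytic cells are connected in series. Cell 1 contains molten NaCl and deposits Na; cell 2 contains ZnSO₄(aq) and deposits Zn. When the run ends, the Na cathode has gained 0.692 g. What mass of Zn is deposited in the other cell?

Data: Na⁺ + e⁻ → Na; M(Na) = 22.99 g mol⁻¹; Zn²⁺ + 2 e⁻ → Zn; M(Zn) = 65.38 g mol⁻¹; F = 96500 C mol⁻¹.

0.984 g

n(Na) = 0.692 / 22.99 = 0.03010 mol.
Since Na⁺ + e⁻ → Na, n(e⁻) passed = 1 × 0.03010 = 0.03010 mol.
Cells in series carry the same charge, so the same 0.03010 mol of electrons passes through cell 2.
Zn²⁺ + 2 e⁻ → Zn, so n(Zn) = 0.03010 / 2 = 0.01505 mol.
m(Zn) = 0.01505 × 65.38 = 0.984 g.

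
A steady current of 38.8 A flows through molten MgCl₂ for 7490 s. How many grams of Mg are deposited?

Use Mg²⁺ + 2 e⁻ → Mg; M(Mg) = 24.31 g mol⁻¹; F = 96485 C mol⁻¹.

36.6 g

Q = I·t = 38.80 A × 7490.0 s = 290600 C.
n(e⁻) = Q/F = 290600 / 96485 = 3.012 mol.
Mg²⁺ + 2 e⁻ → Mg, so n(Mg) = n(e⁻)/2 = 1.506 mol.
m = n·M = 1.506 × 24.31 = 36.6 g.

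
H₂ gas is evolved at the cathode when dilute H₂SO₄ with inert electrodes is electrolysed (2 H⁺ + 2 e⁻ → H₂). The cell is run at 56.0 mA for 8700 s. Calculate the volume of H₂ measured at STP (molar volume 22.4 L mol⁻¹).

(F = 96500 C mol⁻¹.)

0.0565 L

Q = I·t = 0.05600 A × 8700.0 s = 487.2 C.
n(e⁻) = Q/F = 487.2 / 96500 = 0.005049 mol.
2 electrons are transferred per H₂ molecule, so n(H₂) = 0.005049 / 2 = 0.002524 mol.
V = n × V_m = 0.002524 × 22.4 = 0.0565 L.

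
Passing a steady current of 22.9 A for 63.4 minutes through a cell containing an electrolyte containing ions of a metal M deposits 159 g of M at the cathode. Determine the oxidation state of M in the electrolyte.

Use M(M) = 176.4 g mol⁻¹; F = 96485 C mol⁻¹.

+1

Q = I·t = 22.90 A × 3804.0 s = 87110 C, so n(e⁻) = 87110/96485 = 0.9029 mol.
n(M) deposited = 159 / 176.4 = 0.9014 mol.
Electrons per atom = n(e⁻)/n(M) = 0.9029 / 0.9014 = 1.00 ≈ 1, so the ion is M⁺.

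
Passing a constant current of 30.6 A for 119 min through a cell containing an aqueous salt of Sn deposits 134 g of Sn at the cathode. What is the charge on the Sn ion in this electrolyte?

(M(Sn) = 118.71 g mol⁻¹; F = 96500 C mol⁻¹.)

Q = I·t = 30.60 A × 7140.0 s = 218500 C, so n(e⁻) = 218500/96500 = 2.264 mol.
n(Sn) deposited = 134 / 118.71 = 1.129 mol.
Electrons per atom = n(e⁻)/n(Sn) = 2.264 / 1.129 = 2.01 ≈ 2, so the ion is Sn²⁺.

+2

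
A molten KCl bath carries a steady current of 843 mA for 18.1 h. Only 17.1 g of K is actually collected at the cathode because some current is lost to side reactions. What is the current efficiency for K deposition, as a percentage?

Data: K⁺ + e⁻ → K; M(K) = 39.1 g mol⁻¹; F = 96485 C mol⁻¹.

Q = I·t = 0.8430 × 65160 = 54930 C; n(e⁻) = 54930/96485 = 0.5693 mol.
Theoretical n(K) = n(e⁻)/1 = 0.5693 mol, i.e. m_theo = 0.5693 × 39.1 = 22.26 g.
Efficiency = m_actual / m_theo = 17.1 / 22.26 = 76.8 %.

76.8 %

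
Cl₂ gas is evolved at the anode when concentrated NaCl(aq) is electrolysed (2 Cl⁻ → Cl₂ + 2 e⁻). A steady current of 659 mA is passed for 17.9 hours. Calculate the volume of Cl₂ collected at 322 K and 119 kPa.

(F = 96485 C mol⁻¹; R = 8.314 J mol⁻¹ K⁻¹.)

4.95 L

Q = I·t = 0.6590 A × 64440 s = 42470 C.
n(e⁻) = Q/F = 42470 / 96485 = 0.4401 mol.
2 electrons are transferred per Cl₂ molecule, so n(Cl₂) = 0.4401 / 2 = 0.2201 mol.
V = nRT/P = (0.2201 × 8.314 × 322) / (119 × 10³ Pa) = 0.00495 m³ = 4.95 L.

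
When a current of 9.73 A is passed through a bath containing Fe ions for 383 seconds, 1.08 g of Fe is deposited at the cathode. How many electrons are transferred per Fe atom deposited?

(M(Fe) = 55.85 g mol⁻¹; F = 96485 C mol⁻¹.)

Q = I·t = 9.730 A × 383.00 s = 3727 C, so n(e⁻) = 3727/96485 = 0.03862 mol.
n(Fe) deposited = 1.08 / 55.85 = 0.01934 mol.
Electrons per atom = n(e⁻)/n(Fe) = 0.03862 / 0.01934 = 2.00 ≈ 2, so the ion is Fe²⁺.

2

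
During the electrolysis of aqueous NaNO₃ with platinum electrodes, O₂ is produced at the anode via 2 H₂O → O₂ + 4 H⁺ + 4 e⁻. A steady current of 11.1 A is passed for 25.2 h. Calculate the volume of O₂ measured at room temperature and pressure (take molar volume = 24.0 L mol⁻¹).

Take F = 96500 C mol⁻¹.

62.6 L

Q = I·t = 11.10 A × 90720 s = 1007000 C.
n(e⁻) = Q/F = 1007000 / 96500 = 10.44 mol.
4 electrons are transferred per O₂ molecule, so n(O₂) = 10.44 / 4 = 2.609 mol.
V = n × V_m = 2.609 × 24.0 = 62.6 L.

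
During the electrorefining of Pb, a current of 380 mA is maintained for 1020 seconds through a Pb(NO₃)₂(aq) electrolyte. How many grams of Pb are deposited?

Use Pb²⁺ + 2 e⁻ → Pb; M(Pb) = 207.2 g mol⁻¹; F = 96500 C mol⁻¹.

Q = I·t = 0.3800 A × 1020.0 s = 387.6 C.
n(e⁻) = Q/F = 387.6 / 96500 = 0.004017 mol.
Pb²⁺ + 2 e⁻ → Pb, so n(Pb) = n(e⁻)/2 = 0.002008 mol.
m = n·M = 0.002008 × 207.2 = 0.416 g.

0.416 g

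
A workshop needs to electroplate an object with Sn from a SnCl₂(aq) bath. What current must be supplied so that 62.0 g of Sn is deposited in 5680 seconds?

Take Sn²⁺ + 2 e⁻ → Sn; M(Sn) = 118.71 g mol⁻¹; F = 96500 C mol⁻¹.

17.7 A

n(Sn) = 62.0 / 118.71 = 0.5223 mol.
n(e⁻) = 2 × 0.5223 = 1.045 mol.
Q = n(e⁻)·F = 1.045 × 96500 = 100800 C.
I = Q/t = 100800 / 5680.0 s = 17.7 A.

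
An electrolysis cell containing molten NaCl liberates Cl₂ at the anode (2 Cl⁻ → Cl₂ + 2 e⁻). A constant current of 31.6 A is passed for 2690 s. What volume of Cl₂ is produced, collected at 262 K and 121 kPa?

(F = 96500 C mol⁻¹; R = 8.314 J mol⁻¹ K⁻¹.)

7.93 L

Q = I·t = 31.60 A × 2690.0 s = 85000 C.
n(e⁻) = Q/F = 85000 / 96500 = 0.8809 mol.
2 electrons are transferred per Cl₂ molecule, so n(Cl₂) = 0.8809 / 2 = 0.4404 mol.
V = nRT/P = (0.4404 × 8.314 × 262) / (121 × 10³ Pa) = 0.00793 m³ = 7.93 L.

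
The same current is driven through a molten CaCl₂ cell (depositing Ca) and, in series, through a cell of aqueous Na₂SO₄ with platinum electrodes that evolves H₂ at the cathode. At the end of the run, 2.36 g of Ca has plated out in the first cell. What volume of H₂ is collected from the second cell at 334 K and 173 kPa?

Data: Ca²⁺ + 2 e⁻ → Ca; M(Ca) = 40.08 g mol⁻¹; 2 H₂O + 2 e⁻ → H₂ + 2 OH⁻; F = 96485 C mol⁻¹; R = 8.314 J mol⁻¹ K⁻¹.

n(Ca) = 2.36 / 40.08 = 0.05888 mol, so n(e⁻) = 2 × 0.05888 = 0.1178 mol.
The cells are in series, so the same 0.1178 mol of electrons passes through the second cell.
2 H₂O + 2 e⁻ → H₂ + 2 OH⁻ — 2 mol e⁻ per mol H₂, so n(H₂) = 0.1178/2 = 0.05888 mol.
V = nRT/P = (0.05888 × 8.314 × 334) / (173 × 10³) = 9.45 × 10⁻⁴ m³ = 0.945 L.

0.945 L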